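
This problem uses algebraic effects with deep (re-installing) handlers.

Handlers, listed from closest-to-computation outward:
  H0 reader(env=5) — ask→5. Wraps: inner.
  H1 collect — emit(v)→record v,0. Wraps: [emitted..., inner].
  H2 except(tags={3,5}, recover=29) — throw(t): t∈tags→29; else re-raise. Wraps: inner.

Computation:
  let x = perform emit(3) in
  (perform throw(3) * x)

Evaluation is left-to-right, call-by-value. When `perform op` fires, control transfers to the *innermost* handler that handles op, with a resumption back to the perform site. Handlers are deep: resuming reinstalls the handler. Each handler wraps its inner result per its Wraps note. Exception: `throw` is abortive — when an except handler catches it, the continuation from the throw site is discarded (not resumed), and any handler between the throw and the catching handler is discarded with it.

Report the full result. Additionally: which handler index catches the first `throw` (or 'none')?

Step-by-step:
emit(3) @ H1 ⇒ out+=3
throw(3) @ H2 caught ⇒ 29
= 29

Answer: 29 ; first throw caught by: H2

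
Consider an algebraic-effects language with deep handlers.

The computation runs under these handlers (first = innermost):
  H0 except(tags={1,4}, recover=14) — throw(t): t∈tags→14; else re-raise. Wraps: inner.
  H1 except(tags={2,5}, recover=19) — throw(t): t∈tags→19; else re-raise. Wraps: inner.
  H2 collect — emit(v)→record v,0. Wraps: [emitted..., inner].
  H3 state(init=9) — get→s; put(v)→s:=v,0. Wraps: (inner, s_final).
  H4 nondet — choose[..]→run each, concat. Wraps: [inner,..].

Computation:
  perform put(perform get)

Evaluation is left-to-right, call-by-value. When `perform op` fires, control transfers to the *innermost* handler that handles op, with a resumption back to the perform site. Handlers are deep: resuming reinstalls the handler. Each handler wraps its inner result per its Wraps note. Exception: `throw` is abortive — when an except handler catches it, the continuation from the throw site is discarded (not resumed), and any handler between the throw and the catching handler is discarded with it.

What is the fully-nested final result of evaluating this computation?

Answer: [([0], 9)]

Working:
get @ H3 ⇒ 9
put(9) @ H3 ⇒ s:=9
H0 returns 0
H1 returns 0
H2 returns [0]
H3 returns ([0], 9)
H4 returns [([0], 9)]
= [([0], 9)]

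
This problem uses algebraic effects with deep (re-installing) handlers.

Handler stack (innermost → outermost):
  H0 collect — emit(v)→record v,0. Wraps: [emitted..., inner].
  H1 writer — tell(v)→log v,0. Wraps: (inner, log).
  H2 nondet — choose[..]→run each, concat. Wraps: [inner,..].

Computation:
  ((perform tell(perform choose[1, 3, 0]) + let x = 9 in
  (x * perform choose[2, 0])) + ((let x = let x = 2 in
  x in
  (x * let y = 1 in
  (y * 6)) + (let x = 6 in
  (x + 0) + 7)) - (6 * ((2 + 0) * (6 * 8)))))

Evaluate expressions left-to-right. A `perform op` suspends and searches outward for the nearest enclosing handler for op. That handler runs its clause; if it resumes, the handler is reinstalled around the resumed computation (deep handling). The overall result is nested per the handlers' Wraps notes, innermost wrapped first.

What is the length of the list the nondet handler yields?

Answer: 6

Evaluation trace:
choose[1, 3, 0] @ H2
  branch[0] choose=1:
    tell(1) @ H1 ⇒ log+=1
    choose[2, 0] @ H2
      branch[0] choose=2:
        H0 returns [-533]
        H1 returns ([-533], (1))
        H2 returns [([-533], (1))]
      branch[1] choose=0:
        H0 returns [-551]
        H1 returns ([-551], (1))
        H2 returns [([-551], (1))]
  branch[1] choose=3:
    tell(3) @ H1 ⇒ log+=3
    choose[2, 0] @ H2
      branch[0] choose=2:
        H0 returns [-533]
        H1 returns ([-533], (3))
        H2 returns [([-533], (3))]
      branch[1] choose=0:
        H0 returns [-551]
        H1 returns ([-551], (3))
        H2 returns [([-551], (3))]
  branch[2] choose=0:
    tell(0) @ H1 ⇒ log+=0
    choose[2, 0] @ H2
      branch[0] choose=2:
        H0 returns [-533]
        H1 returns ([-533], (0))
        H2 returns [([-533], (0))]
      branch[1] choose=0:
        H0 returns [-551]
        H1 returns ([-551], (0))
        H2 returns [([-551], (0))]
= [([-533], (1)), ([-551], (1)), ([-533], (3)), ([-551], (3)), ([-533], (0)), ([-551], (0))]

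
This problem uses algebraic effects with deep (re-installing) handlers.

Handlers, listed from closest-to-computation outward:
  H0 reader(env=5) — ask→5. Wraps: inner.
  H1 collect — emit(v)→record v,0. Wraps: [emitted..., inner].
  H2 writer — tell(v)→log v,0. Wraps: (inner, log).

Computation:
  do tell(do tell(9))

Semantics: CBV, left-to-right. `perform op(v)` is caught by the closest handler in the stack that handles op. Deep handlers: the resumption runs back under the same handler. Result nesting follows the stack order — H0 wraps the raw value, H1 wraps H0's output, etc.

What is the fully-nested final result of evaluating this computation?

Answer: ([0], (9, 0))

Evaluation trace:
tell(9) @ H2 ⇒ log+=9
tell(0) @ H2 ⇒ log+=0
H0 returns 0
H1 returns [0]
H2 returns ([0], (9, 0))
= ([0], (9, 0))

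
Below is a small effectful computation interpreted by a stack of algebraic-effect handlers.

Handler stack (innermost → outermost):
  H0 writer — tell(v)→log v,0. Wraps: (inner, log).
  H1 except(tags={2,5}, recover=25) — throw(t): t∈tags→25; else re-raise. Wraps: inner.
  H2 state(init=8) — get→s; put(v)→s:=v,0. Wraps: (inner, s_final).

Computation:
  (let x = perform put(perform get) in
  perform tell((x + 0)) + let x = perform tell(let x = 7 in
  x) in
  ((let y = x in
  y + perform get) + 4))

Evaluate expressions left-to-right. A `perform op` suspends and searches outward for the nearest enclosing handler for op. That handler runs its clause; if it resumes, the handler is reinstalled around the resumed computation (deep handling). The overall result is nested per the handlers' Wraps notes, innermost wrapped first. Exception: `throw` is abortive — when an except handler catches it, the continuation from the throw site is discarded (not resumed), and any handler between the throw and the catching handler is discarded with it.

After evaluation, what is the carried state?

Working:
get @ H2 ⇒ 8
put(8) @ H2 ⇒ s:=8
tell(0) @ H0 ⇒ log+=0
tell(7) @ H0 ⇒ log+=7
get @ H2 ⇒ 8
H0 returns (12, (0, 7))
H1 returns (12, (0, 7))
H2 returns ((12, (0, 7)), 8)
= ((12, (0, 7)), 8)

Answer: 8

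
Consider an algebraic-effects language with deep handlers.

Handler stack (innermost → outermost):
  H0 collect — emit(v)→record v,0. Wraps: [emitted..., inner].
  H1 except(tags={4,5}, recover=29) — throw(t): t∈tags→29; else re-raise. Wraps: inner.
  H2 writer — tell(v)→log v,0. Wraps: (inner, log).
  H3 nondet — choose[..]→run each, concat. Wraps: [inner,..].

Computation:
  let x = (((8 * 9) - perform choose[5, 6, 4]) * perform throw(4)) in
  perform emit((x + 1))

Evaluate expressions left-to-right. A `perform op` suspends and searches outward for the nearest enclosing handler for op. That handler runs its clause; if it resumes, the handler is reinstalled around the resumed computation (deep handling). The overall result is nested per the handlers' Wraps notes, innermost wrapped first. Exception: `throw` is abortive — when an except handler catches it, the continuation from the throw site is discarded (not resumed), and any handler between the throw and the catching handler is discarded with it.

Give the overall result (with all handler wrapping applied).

Answer: [(29, ()), (29, ()), (29, ())]

Evaluation trace:
choose[5, 6, 4] @ H3
  branch[0] choose=5:
    throw(4) @ H1 caught ⇒ 29
    H2 returns (29, ())
    H3 returns [(29, ())]
  branch[1] choose=6:
    throw(4) @ H1 caught ⇒ 29
    H2 returns (29, ())
    H3 returns [(29, ())]
  branch[2] choose=4:
    throw(4) @ H1 caught ⇒ 29
    H2 returns (29, ())
    H3 returns [(29, ())]
= [(29, ()), (29, ()), (29, ())]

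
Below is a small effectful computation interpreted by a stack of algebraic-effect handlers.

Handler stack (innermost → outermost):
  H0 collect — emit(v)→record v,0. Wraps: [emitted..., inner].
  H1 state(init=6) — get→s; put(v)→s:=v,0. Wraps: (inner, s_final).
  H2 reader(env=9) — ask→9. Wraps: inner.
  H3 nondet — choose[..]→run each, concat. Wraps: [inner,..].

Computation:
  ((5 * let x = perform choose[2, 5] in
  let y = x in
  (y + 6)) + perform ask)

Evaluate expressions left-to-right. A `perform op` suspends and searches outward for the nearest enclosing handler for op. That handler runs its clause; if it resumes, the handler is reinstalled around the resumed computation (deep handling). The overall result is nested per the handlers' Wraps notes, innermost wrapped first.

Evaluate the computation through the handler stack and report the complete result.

Answer: [([49], 6), ([64], 6)]

Evaluation trace:
choose[2, 5] @ H3
  branch[0] choose=2:
    ask @ H2 ⇒ 9
    H0 returns [49]
    H1 returns ([49], 6)
    H2 returns ([49], 6)
    H3 returns [([49], 6)]
  branch[1] choose=5:
    ask @ H2 ⇒ 9
    H0 returns [64]
    H1 returns ([64], 6)
    H2 returns ([64], 6)
    H3 returns [([64], 6)]
= [([49], 6), ([64], 6)]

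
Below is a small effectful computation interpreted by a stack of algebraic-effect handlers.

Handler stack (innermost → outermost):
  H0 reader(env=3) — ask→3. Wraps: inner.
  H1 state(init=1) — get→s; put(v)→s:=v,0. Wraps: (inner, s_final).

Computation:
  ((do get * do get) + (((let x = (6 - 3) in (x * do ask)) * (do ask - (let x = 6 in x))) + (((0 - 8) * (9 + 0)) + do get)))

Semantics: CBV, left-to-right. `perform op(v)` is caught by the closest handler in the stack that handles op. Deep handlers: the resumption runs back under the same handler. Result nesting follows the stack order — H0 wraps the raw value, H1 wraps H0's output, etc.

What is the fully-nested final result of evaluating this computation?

Answer: (-97, 1)

Working:
get @ H1 ⇒ 1
get @ H1 ⇒ 1
ask @ H0 ⇒ 3
ask @ H0 ⇒ 3
get @ H1 ⇒ 1
H0 returns -97
H1 returns (-97, 1)
= (-97, 1)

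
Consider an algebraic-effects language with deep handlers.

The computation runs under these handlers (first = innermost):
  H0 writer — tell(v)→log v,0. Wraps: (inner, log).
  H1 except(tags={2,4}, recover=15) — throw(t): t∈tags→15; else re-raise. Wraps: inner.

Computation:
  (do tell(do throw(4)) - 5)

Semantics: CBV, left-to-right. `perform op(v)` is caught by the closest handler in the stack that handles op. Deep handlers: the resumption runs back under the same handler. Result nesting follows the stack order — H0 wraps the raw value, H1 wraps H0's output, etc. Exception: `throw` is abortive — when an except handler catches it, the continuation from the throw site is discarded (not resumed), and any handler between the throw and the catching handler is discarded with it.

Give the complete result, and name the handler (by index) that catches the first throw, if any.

Answer: 15 ; first throw caught by: H1

Working:
throw(4) @ H1 caught ⇒ 15
= 15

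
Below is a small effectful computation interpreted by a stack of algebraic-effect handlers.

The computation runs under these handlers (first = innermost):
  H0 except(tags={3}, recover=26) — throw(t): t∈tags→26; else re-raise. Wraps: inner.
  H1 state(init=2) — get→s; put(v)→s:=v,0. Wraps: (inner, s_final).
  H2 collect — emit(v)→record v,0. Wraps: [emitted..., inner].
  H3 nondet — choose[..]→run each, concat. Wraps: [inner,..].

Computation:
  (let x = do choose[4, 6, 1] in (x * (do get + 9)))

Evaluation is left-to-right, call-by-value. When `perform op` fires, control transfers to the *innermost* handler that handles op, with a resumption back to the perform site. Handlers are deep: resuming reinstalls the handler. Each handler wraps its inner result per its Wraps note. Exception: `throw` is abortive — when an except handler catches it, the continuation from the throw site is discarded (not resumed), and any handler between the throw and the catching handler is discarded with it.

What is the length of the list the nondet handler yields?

Answer: 3

Step-by-step:
choose[4, 6, 1] @ H3
  branch[0] choose=4:
    get @ H1 ⇒ 2
    H0 returns 44
    H1 returns (44, 2)
    H2 returns [(44, 2)]
    H3 returns [[(44, 2)]]
  branch[1] choose=6:
    get @ H1 ⇒ 2
    H0 returns 66
    H1 returns (66, 2)
    H2 returns [(66, 2)]
    H3 returns [[(66, 2)]]
  branch[2] choose=1:
    get @ H1 ⇒ 2
    H0 returns 11
    H1 returns (11, 2)
    H2 returns [(11, 2)]
    H3 returns [[(11, 2)]]
= [[(44, 2)], [(66, 2)], [(11, 2)]]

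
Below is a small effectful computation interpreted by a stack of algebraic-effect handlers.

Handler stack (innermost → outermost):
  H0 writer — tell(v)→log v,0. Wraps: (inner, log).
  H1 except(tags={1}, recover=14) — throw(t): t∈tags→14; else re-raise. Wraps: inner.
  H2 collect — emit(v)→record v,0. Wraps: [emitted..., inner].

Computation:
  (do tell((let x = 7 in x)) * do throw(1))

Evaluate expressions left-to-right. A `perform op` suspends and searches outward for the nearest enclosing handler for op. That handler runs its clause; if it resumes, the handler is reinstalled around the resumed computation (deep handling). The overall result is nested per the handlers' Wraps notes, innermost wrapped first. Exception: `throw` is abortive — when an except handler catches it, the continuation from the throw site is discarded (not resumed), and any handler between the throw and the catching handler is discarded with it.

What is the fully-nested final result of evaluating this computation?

Working:
tell(7) @ H0 ⇒ log+=7
throw(1) @ H1 caught ⇒ 14
H2 returns [14]
= [14]

Answer: [14]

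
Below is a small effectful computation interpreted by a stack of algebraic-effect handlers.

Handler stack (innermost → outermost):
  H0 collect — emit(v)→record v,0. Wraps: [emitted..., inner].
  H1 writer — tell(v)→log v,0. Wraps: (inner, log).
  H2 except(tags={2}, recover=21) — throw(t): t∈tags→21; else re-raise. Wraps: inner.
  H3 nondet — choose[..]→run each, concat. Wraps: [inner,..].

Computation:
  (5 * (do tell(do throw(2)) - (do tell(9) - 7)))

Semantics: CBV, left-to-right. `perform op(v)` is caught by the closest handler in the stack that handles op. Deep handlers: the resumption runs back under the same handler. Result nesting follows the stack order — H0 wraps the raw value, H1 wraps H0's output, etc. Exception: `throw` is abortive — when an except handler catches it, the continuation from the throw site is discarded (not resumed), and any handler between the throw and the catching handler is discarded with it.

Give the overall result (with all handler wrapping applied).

Answer: [21]

Step-by-step:
throw(2) @ H2 caught ⇒ 21
H3 returns [21]
= [21]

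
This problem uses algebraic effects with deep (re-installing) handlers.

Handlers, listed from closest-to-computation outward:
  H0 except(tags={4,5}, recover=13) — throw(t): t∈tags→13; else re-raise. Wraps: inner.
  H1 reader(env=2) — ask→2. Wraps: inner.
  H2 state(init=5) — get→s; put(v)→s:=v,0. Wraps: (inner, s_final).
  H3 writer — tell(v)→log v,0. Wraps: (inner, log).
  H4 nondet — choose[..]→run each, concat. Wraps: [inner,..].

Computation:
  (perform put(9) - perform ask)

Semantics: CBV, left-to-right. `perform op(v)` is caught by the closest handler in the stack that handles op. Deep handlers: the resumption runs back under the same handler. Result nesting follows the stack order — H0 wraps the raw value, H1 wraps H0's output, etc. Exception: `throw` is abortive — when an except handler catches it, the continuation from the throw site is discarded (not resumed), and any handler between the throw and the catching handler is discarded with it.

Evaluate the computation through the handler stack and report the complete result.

Evaluation trace:
put(9) @ H2 ⇒ s:=9
ask @ H1 ⇒ 2
H0 returns -2
H1 returns -2
H2 returns (-2, 9)
H3 returns ((-2, 9), ())
H4 returns [((-2, 9), ())]
= [((-2, 9), ())]

Answer: [((-2, 9), ())]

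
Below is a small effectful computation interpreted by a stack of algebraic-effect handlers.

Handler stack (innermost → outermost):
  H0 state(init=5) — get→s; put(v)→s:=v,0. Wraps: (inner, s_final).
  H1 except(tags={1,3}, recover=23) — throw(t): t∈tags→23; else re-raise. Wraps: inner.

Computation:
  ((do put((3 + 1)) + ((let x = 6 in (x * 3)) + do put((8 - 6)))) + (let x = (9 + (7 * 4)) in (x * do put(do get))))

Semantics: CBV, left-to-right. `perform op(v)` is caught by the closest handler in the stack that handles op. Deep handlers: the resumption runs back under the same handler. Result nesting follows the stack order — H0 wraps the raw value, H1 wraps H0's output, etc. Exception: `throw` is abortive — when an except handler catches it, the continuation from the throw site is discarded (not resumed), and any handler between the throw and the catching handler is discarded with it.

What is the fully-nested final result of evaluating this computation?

Answer: (18, 2)

Evaluation trace:
put(4) @ H0 ⇒ s:=4
put(2) @ H0 ⇒ s:=2
get @ H0 ⇒ 2
put(2) @ H0 ⇒ s:=2
H0 returns (18, 2)
H1 returns (18, 2)
= (18, 2)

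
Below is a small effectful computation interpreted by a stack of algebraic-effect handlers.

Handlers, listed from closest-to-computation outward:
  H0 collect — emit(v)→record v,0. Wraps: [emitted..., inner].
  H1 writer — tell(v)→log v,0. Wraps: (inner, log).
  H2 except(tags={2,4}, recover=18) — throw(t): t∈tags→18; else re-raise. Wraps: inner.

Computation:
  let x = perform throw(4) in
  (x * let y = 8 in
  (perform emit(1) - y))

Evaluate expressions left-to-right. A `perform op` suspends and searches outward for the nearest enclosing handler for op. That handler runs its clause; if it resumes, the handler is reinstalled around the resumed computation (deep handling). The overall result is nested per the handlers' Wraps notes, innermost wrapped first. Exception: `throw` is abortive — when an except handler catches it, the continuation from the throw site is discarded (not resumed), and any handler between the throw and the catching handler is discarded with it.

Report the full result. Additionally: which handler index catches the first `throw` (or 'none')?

Step-by-step:
throw(4) @ H2 caught ⇒ 18
= 18

Answer: 18 ; first throw caught by: H2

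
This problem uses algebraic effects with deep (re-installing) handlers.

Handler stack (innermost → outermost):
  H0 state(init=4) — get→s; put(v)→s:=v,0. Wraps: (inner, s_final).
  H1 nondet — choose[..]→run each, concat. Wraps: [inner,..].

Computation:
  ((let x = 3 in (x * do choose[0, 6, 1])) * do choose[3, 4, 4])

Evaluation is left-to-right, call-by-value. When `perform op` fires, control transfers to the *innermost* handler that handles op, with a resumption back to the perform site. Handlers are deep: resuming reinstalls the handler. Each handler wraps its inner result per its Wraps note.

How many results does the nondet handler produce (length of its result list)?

Evaluation trace:
choose[0, 6, 1] @ H1
  branch[0] choose=0:
    choose[3, 4, 4] @ H1
      branch[0] choose=3:
        H0 returns (0, 4)
        H1 returns [(0, 4)]
      branch[1] choose=4:
        H0 returns (0, 4)
        H1 returns [(0, 4)]
      branch[2] choose=4:
        H0 returns (0, 4)
        H1 returns [(0, 4)]
  branch[1] choose=6:
    choose[3, 4, 4] @ H1
      branch[0] choose=3:
        H0 returns (54, 4)
        H1 returns [(54, 4)]
      branch[1] choose=4:
        H0 returns (72, 4)
        H1 returns [(72, 4)]
      branch[2] choose=4:
        H0 returns (72, 4)
        H1 returns [(72, 4)]
  branch[2] choose=1:
    choose[3, 4, 4] @ H1
      branch[0] choose=3:
        H0 returns (9, 4)
        H1 returns [(9, 4)]
      branch[1] choose=4:
        H0 returns (12, 4)
        H1 returns [(12, 4)]
      branch[2] choose=4:
        H0 returns (12, 4)
        H1 returns [(12, 4)]
= [(0, 4), (0, 4), (0, 4), (54, 4), (72, 4), (72, 4), (9, 4), (12, 4), (12, 4)]

Answer: 9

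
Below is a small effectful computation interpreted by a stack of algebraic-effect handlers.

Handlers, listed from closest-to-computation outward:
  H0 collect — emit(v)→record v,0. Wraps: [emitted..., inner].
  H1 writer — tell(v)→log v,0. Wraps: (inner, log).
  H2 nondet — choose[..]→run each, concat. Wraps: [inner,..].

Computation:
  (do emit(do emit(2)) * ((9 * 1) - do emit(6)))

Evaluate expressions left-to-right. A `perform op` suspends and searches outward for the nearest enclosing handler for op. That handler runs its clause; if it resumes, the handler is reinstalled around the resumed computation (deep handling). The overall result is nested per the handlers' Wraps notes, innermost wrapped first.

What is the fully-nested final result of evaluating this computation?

Answer: [([2, 0, 6, 0], ())]

Working:
emit(2) @ H0 ⇒ out+=2
emit(0) @ H0 ⇒ out+=0
emit(6) @ H0 ⇒ out+=6
H0 returns [2, 0, 6, 0]
H1 returns ([2, 0, 6, 0], ())
H2 returns [([2, 0, 6, 0], ())]
= [([2, 0, 6, 0], ())]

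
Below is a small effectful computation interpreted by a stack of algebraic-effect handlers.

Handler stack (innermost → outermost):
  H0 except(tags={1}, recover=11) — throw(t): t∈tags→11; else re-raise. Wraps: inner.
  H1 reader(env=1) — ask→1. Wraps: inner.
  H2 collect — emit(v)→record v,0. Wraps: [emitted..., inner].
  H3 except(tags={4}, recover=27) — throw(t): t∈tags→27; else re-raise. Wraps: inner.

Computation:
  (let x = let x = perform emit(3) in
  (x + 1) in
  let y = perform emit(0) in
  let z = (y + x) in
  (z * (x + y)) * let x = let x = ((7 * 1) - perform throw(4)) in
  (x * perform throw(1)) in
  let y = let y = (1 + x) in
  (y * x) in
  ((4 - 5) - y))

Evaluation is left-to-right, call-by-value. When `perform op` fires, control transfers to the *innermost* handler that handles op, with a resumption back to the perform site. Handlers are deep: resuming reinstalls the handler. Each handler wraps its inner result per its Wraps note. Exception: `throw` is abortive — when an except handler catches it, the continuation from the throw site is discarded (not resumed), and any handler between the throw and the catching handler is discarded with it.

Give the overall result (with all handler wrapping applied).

Step-by-step:
emit(3) @ H2 ⇒ out+=3
emit(0) @ H2 ⇒ out+=0
throw(4) @ H0 re-raised
throw(4) @ H3 caught ⇒ 27
= 27

Answer: 27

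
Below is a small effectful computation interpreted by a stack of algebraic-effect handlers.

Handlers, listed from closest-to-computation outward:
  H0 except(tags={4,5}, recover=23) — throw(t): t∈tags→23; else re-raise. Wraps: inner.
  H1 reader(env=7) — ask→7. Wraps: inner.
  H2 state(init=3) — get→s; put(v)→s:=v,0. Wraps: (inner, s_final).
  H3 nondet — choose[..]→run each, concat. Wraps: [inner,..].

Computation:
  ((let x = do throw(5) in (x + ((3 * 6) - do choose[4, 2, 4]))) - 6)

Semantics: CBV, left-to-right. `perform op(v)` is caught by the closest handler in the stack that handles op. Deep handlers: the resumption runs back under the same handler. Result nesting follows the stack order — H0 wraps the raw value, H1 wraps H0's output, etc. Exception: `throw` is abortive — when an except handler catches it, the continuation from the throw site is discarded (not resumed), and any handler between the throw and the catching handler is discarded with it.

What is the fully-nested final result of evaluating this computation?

Answer: [(23, 3)]

Working:
throw(5) @ H0 caught ⇒ 23
H1 returns 23
H2 returns (23, 3)
H3 returns [(23, 3)]
= [(23, 3)]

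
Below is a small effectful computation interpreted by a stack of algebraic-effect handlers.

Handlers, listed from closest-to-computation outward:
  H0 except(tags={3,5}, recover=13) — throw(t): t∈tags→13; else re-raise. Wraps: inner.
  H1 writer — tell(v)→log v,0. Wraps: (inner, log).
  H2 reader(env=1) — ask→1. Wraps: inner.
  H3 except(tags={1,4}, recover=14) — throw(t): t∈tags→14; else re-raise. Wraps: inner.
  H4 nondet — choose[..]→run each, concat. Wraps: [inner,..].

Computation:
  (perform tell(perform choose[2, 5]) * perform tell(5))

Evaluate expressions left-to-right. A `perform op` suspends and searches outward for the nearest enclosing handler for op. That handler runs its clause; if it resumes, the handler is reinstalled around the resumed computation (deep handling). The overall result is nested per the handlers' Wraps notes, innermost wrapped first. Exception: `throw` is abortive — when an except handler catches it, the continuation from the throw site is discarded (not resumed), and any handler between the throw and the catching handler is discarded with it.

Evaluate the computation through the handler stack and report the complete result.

Answer: [(0, (2, 5)), (0, (5, 5))]

Working:
choose[2, 5] @ H4
  branch[0] choose=2:
    tell(2) @ H1 ⇒ log+=2
    tell(5) @ H1 ⇒ log+=5
    H0 returns 0
    H1 returns (0, (2, 5))
    H2 returns (0, (2, 5))
    H3 returns (0, (2, 5))
    H4 returns [(0, (2, 5))]
  branch[1] choose=5:
    tell(5) @ H1 ⇒ log+=5
    tell(5) @ H1 ⇒ log+=5
    H0 returns 0
    H1 returns (0, (5, 5))
    H2 returns (0, (5, 5))
    H3 returns (0, (5, 5))
    H4 returns [(0, (5, 5))]
= [(0, (2, 5)), (0, (5, 5))]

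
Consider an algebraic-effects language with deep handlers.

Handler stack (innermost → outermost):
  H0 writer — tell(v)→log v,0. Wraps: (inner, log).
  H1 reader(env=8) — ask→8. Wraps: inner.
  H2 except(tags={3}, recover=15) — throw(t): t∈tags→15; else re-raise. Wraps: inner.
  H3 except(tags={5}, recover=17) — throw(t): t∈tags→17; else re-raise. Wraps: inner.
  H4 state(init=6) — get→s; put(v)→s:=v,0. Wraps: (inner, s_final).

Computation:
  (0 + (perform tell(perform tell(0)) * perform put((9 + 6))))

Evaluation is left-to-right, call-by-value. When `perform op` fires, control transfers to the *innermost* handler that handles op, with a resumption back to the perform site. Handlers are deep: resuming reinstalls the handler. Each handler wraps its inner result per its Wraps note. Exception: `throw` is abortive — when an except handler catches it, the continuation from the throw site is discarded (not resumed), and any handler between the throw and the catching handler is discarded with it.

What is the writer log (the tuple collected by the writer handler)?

Step-by-step:
tell(0) @ H0 ⇒ log+=0
tell(0) @ H0 ⇒ log+=0
put(15) @ H4 ⇒ s:=15
H0 returns (0, (0, 0))
H1 returns (0, (0, 0))
H2 returns (0, (0, 0))
H3 returns (0, (0, 0))
H4 returns ((0, (0, 0)), 15)
= ((0, (0, 0)), 15)

Answer: (0, 0)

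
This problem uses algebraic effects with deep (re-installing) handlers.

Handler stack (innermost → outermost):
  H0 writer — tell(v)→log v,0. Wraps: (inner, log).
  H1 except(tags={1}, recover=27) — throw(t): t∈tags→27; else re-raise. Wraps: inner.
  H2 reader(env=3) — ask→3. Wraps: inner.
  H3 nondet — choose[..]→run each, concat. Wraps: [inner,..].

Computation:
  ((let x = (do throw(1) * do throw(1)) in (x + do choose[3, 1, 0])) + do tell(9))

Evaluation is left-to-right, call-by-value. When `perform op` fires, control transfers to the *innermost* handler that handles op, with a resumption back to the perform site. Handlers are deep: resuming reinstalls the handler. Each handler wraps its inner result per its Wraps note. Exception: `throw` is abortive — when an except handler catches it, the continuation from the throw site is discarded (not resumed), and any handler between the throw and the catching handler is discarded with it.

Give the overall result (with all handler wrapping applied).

Step-by-step:
throw(1) @ H1 caught ⇒ 27
H2 returns 27
H3 returns [27]
= [27]

Answer: [27]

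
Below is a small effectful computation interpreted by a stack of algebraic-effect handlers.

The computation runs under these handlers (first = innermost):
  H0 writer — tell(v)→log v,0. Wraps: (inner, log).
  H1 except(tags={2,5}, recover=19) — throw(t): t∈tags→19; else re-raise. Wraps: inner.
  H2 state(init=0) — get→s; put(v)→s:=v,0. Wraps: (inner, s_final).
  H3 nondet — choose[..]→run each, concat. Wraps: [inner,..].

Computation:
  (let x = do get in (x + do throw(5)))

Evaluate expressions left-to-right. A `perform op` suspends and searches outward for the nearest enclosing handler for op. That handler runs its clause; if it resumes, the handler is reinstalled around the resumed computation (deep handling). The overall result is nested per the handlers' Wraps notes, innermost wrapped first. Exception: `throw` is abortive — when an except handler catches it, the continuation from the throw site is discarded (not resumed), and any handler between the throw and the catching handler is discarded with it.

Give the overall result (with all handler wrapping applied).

Working:
get @ H2 ⇒ 0
throw(5) @ H1 caught ⇒ 19
H2 returns (19, 0)
H3 returns [(19, 0)]
= [(19, 0)]

Answer: [(19, 0)]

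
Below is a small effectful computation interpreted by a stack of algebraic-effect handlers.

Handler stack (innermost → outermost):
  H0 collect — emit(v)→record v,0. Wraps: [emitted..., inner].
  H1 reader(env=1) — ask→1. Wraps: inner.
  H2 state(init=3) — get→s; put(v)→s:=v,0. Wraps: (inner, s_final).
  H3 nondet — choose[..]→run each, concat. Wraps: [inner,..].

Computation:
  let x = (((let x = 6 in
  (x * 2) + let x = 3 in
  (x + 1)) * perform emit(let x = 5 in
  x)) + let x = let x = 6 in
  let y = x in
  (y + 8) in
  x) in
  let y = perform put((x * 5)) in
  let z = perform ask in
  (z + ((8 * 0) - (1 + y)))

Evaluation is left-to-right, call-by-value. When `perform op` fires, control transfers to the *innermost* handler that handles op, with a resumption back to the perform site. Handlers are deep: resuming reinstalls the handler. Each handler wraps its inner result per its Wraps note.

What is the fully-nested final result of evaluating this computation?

Answer: [([5, 0], 70)]

Working:
emit(5) @ H0 ⇒ out+=5
put(70) @ H2 ⇒ s:=70
ask @ H1 ⇒ 1
H0 returns [5, 0]
H1 returns [5, 0]
H2 returns ([5, 0], 70)
H3 returns [([5, 0], 70)]
= [([5, 0], 70)]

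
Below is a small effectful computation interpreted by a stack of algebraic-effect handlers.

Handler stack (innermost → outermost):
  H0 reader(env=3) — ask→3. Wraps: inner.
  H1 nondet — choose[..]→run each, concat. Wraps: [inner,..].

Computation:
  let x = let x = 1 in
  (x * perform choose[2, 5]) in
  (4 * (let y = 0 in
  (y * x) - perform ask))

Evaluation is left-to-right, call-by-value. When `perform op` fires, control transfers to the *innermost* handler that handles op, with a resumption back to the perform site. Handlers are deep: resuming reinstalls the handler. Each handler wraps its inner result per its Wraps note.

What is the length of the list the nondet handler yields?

Answer: 2

Step-by-step:
choose[2, 5] @ H1
  branch[0] choose=2:
    ask @ H0 ⇒ 3
    H0 returns -12
    H1 returns [-12]
  branch[1] choose=5:
    ask @ H0 ⇒ 3
    H0 returns -12
    H1 returns [-12]
= [-12, -12]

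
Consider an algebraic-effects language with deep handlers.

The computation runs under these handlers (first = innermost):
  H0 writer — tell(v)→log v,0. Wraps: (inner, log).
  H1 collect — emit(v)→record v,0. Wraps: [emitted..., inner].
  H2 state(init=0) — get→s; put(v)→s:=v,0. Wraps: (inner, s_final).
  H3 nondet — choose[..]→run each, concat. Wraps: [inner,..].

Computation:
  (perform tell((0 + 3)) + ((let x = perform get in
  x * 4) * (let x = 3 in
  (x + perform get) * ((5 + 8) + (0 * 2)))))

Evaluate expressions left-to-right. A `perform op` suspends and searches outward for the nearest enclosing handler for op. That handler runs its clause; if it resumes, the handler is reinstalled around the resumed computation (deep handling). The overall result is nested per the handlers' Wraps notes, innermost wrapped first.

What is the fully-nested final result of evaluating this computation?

Answer: [([(0, (3))], 0)]

Evaluation trace:
tell(3) @ H0 ⇒ log+=3
get @ H2 ⇒ 0
get @ H2 ⇒ 0
H0 returns (0, (3))
H1 returns [(0, (3))]
H2 returns ([(0, (3))], 0)
H3 returns [([(0, (3))], 0)]
= [([(0, (3))], 0)]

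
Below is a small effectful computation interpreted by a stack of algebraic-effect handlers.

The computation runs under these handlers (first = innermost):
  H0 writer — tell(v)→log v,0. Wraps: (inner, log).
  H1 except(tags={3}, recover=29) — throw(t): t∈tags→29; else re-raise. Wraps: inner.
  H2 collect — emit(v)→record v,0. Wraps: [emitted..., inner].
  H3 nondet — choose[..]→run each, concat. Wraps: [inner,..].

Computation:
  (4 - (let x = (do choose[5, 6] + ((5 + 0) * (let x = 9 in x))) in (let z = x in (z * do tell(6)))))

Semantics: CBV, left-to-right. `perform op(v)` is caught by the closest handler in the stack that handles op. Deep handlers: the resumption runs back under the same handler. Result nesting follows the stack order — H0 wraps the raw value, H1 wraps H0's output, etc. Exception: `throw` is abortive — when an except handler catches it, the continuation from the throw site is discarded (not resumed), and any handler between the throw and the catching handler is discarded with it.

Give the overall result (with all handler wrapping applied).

Working:
choose[5, 6] @ H3
  branch[0] choose=5:
    tell(6) @ H0 ⇒ log+=6
    H0 returns (4, (6))
    H1 returns (4, (6))
    H2 returns [(4, (6))]
    H3 returns [[(4, (6))]]
  branch[1] choose=6:
    tell(6) @ H0 ⇒ log+=6
    H0 returns (4, (6))
    H1 returns (4, (6))
    H2 returns [(4, (6))]
    H3 returns [[(4, (6))]]
= [[(4, (6))], [(4, (6))]]

Answer: [[(4, (6))], [(4, (6))]]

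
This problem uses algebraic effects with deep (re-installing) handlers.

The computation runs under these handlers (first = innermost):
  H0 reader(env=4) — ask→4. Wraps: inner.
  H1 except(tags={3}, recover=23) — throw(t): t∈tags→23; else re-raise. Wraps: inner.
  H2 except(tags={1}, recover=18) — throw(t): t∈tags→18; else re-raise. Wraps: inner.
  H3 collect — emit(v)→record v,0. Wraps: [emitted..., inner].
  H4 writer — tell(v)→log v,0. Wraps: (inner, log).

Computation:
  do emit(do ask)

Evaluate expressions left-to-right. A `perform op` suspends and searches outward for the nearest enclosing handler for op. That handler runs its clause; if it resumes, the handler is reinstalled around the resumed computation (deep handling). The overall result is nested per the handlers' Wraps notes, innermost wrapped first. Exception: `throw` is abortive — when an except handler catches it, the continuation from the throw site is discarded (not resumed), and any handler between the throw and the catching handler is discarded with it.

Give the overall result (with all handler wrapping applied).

Evaluation trace:
ask @ H0 ⇒ 4
emit(4) @ H3 ⇒ out+=4
H0 returns 0
H1 returns 0
H2 returns 0
H3 returns [4, 0]
H4 returns ([4, 0], ())
= ([4, 0], ())

Answer: ([4, 0], ())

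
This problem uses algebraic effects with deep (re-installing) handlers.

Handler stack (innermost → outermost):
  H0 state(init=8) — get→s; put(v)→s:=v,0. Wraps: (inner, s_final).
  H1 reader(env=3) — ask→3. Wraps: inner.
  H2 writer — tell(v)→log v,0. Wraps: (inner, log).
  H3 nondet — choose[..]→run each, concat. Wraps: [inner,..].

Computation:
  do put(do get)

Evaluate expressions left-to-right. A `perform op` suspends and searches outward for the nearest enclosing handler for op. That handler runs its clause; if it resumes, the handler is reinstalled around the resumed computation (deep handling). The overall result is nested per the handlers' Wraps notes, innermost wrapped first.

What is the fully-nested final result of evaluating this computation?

Working:
get @ H0 ⇒ 8
put(8) @ H0 ⇒ s:=8
H0 returns (0, 8)
H1 returns (0, 8)
H2 returns ((0, 8), ())
H3 returns [((0, 8), ())]
= [((0, 8), ())]

Answer: [((0, 8), ())]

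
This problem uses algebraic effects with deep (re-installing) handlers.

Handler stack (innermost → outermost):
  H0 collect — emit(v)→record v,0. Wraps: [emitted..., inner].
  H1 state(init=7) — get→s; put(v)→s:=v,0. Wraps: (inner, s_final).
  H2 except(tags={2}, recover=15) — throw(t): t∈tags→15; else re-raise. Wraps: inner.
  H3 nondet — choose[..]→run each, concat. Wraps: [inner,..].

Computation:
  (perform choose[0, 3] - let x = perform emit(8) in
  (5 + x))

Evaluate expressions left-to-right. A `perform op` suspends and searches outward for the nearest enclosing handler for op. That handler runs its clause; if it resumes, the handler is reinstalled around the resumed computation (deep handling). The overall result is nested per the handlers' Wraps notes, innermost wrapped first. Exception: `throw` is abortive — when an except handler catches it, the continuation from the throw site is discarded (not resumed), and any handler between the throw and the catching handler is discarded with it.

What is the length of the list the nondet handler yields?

Working:
choose[0, 3] @ H3
  branch[0] choose=0:
    emit(8) @ H0 ⇒ out+=8
    H0 returns [8, -5]
    H1 returns ([8, -5], 7)
    H2 returns ([8, -5], 7)
    H3 returns [([8, -5], 7)]
  branch[1] choose=3:
    emit(8) @ H0 ⇒ out+=8
    H0 returns [8, -2]
    H1 returns ([8, -2], 7)
    H2 returns ([8, -2], 7)
    H3 returns [([8, -2], 7)]
= [([8, -5], 7), ([8, -2], 7)]

Answer: 2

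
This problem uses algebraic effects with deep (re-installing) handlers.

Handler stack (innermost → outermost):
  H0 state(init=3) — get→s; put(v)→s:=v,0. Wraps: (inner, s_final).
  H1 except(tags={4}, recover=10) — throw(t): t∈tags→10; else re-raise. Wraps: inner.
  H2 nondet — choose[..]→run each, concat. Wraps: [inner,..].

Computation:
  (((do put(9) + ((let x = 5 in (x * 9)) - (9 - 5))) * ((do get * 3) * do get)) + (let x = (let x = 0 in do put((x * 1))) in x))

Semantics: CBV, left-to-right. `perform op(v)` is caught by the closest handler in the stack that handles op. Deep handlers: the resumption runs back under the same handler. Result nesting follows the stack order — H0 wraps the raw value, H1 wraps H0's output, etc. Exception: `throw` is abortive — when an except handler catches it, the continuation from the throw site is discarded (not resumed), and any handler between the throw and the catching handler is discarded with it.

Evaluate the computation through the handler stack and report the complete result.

Step-by-step:
put(9) @ H0 ⇒ s:=9
get @ H0 ⇒ 9
get @ H0 ⇒ 9
put(0) @ H0 ⇒ s:=0
H0 returns (9963, 0)
H1 returns (9963, 0)
H2 returns [(9963, 0)]
= [(9963, 0)]

Answer: [(9963, 0)]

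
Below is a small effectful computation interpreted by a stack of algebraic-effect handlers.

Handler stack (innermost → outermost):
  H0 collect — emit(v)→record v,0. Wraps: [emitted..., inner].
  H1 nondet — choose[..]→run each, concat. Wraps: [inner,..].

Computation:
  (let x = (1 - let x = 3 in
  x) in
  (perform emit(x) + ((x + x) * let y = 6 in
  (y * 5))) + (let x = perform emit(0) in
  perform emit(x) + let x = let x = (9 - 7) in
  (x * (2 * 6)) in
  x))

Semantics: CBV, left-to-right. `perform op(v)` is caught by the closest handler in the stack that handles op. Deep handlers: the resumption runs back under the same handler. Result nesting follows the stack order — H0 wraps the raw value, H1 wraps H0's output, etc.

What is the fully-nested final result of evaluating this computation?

Evaluation trace:
emit(-2) @ H0 ⇒ out+=-2
emit(0) @ H0 ⇒ out+=0
emit(0) @ H0 ⇒ out+=0
H0 returns [-2, 0, 0, -96]
H1 returns [[-2, 0, 0, -96]]
= [[-2, 0, 0, -96]]

Answer: [[-2, 0, 0, -96]]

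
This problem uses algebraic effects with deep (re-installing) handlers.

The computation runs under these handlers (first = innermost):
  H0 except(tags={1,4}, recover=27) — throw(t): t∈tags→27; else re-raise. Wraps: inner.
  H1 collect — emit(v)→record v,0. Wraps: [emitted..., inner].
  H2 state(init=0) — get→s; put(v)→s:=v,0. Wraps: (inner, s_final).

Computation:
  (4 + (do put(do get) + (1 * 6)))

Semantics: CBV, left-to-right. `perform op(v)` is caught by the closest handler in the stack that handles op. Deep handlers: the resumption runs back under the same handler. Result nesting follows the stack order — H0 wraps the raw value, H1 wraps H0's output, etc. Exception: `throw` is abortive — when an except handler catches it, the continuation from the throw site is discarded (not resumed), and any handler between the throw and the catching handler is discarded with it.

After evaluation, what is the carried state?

Answer: 0

Step-by-step:
get @ H2 ⇒ 0
put(0) @ H2 ⇒ s:=0
H0 returns 10
H1 returns [10]
H2 returns ([10], 0)
= ([10], 0)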